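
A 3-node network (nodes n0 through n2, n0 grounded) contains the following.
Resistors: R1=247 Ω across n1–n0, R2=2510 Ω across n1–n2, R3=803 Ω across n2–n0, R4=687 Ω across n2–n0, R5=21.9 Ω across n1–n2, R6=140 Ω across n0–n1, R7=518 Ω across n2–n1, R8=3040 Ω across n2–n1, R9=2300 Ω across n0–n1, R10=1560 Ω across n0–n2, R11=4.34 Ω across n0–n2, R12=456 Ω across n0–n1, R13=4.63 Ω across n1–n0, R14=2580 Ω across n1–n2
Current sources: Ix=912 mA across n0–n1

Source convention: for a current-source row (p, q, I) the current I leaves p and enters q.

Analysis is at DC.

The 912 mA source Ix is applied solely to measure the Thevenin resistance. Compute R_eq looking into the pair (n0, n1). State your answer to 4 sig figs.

R_eq = 3.702 Ω

Apply KCL at each of the 2 non-ground nodes and solve the resulting linear system.
Node n1: branches {R1, R2, R5, R6, R7, R8, R9, R12, R13, R14, Ix} → V_1 = 3.376
Node n2: branches {R2, R3, R4, R5, R7, R8, R10, R11, R14} → V_2 = 0.5822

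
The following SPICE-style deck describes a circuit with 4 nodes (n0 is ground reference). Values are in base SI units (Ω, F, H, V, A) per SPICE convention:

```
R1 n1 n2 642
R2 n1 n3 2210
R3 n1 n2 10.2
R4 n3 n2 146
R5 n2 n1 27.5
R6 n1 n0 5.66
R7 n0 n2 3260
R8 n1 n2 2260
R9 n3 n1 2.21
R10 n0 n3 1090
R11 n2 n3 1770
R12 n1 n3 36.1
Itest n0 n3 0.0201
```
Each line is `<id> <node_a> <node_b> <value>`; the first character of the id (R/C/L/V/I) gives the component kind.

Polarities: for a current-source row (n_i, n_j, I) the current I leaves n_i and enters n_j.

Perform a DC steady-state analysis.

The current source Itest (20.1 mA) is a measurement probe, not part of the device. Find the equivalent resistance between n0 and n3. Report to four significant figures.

MNA unknowns: 3 node voltages V₁..V_3
R1: Y=0.001558 on G[1,2]
R2: Y=0.0004525 on G[1,3]
R3: Y=0.09804 on G[1,2]
R4: Y=0.006849 on G[3,2]
R5: Y=0.03636 on G[2,1]
R6: Y=0.1767 on G[1,0]
R7: Y=0.0003067 on G[0,2]
R8: Y=0.0004425 on G[1,2]
R9: Y=0.4525 on G[3,1]
R10: Y=0.0009174 on G[0,3]
R11: Y=0.0005650 on G[2,3]
R12: Y=0.02770 on G[1,3]
Itest: z[0]−=0.0201, z[3]+=0.0201
solve → V1=0.1128, V2=0.1146, V3=0.1537

R_eq = 7.646 Ω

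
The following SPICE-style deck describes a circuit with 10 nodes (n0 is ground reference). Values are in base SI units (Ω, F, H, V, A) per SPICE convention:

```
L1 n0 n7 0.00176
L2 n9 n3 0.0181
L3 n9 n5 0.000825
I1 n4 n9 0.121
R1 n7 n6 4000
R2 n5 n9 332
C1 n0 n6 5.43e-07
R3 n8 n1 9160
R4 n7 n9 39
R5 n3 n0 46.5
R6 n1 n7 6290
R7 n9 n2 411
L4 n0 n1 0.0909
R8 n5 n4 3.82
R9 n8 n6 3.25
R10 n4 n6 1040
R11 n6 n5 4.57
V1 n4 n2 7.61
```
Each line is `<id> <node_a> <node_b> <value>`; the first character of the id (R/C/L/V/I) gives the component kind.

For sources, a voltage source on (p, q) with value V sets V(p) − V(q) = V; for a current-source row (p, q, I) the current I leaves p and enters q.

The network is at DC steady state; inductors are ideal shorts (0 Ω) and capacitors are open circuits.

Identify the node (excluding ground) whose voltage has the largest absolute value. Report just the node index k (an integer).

2

Element admittances at DC:
  L1: short n0↔n7 (DC inductor)
  L2: short n9↔n3 (DC inductor)
  L3: short n9↔n5 (DC inductor)
  I1: injects 0.121 A into n9 (from n4)
  Y(R1) = 0.0002500 S between n7,n6
  Y(R2) = 0.003012 S between n5,n9
  Y(C1) = 0.000 S between n0,n6
  Y(R3) = 0.0001092 S between n8,n1
  Y(R4) = 0.02564 S between n7,n9
  Y(R5) = 0.02151 S between n3,n0
  Y(R6) = 0.0001590 S between n1,n7
  Y(R7) = 0.002433 S between n9,n2
  L4: short n0↔n1 (DC inductor)
  Y(R8) = 0.2618 S between n5,n4
  Y(R9) = 0.3077 S between n8,n6
  Y(R10) = 0.0009615 S between n4,n6
  Y(R11) = 0.2188 S between n6,n5
  V1: constraint V(n4)−V(n2) = 7.61
Assemble and solve the 14×14 MNA system:
  V(n1)=0.000  V(n2)=-7.996  V(n3)=1.276e-05  V(n4)=-0.3865  V(n5)=1.276e-05  V(n6)=-0.001675  V(n7)=0.000  V(n8)=-0.001675  V(n9)=1.276e-05
  i(L1)=9.161e-08  i(L2)=2.744e-07  i(L3)=0.1015  i(L4)=1.828e-07  i(V1)=-0.01946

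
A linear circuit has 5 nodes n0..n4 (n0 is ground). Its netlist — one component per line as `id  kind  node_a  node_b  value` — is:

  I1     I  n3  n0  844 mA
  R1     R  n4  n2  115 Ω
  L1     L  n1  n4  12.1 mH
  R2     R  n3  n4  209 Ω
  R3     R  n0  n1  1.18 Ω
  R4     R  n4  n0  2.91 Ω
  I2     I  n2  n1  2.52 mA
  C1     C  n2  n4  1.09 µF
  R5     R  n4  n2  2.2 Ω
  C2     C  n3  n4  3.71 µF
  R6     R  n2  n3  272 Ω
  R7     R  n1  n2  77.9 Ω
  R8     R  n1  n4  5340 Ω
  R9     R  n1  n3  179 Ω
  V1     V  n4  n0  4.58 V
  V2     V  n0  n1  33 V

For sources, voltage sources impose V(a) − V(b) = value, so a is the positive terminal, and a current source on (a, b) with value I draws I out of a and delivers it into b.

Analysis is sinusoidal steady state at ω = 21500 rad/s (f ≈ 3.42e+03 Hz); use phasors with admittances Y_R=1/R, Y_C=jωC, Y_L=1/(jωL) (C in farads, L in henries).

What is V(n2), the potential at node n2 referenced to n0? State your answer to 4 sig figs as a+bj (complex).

3.559+0.1484j V

MNA unknowns: 4 node voltages V₁..V_4 plus 2 source currents (V1, V2)
I1: z[3]−=0.844, z[0]+=0.844
R1: Y=0.008696+0.000j on G[4,2]
L1: Y=0.000-0.003844j on G[1,4]
R2: Y=0.004785+0.000j on G[3,4]
R3: Y=0.8475+0.000j on G[0,1]
R4: Y=0.3436+0.000j on G[4,0]
I2: z[2]−=0.00252, z[1]+=0.00252
C1: Y=0.000+0.02343j on G[2,4]
R5: Y=0.4545+0.000j on G[4,2]
C2: Y=0.000+0.07977j on G[3,4]
R6: Y=0.003676+0.000j on G[2,3]
R7: Y=0.01284+0.000j on G[1,2]
R8: Y=0.0001873+0.000j on G[1,4]
R9: Y=0.005587+0.000j on G[1,3]
V1: row V4−V0=4.58, i_V1 at 4,0
V2: row V0−V1=33, i_V2 at 0,1
solve → V1=-33.00+0.000j, V2=3.559+0.1484j, V3=2.322+12.86j, V4=4.580+0.000j
aux → i_V1=-3.094+0.07069j, i_V2=-28.64+0.07069j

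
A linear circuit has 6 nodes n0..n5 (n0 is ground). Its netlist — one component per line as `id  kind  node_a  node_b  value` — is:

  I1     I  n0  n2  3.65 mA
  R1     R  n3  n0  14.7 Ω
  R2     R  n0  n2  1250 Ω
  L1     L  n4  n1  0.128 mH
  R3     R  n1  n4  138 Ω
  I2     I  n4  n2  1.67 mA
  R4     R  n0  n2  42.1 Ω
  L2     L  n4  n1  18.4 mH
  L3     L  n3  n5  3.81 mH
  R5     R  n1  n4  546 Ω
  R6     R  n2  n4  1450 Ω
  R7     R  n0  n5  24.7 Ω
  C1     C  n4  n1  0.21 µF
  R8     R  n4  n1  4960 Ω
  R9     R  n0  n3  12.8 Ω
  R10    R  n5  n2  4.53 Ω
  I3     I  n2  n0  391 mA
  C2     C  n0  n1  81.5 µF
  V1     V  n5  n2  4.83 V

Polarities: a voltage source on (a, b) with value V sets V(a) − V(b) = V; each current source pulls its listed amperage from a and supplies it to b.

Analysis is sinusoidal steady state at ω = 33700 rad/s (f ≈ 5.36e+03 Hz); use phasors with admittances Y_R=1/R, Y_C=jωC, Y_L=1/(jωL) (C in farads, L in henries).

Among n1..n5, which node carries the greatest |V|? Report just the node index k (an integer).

Element admittances at ω=33700 rad/s:
  I1: injects 0.00365 A into n2 (from n0)
  Y(R1) = 0.06803+0.000j S between n3,n0
  Y(R2) = 0.0008000+0.000j S between n0,n2
  Y(L1) = 0.000-0.2318j S between n4,n1
  Y(R3) = 0.007246+0.000j S between n1,n4
  I2: injects 0.00167 A into n2 (from n4)
  Y(R4) = 0.02375+0.000j S between n0,n2
  Y(L2) = 0.000-0.001613j S between n4,n1
  Y(L3) = 0.000-0.007788j S between n3,n5
  Y(R5) = 0.001832+0.000j S between n1,n4
  Y(R6) = 0.0006897+0.000j S between n2,n4
  Y(R7) = 0.04049+0.000j S between n0,n5
  Y(C1) = 0.000+0.007077j S between n4,n1
  Y(R8) = 0.0002016+0.000j S between n4,n1
  Y(R9) = 0.07812+0.000j S between n0,n3
  Y(R10) = 0.2208+0.000j S between n5,n2
  I3: injects 0.391 A into n0 (from n2)
  Y(C2) = 0.000+2.747j S between n0,n1
  V1: constraint V(n5)−V(n2) = 4.83
Assemble and solve the 6×6 MNA system:
  V(n1)=-0.0001082+0.002808j  V(n2)=-8.763-0.4622j  V(n3)=-0.03570+0.2077j  V(n4)=-0.0001921-0.03126j  V(n5)=-3.933-0.4622j
  i(V1)=-0.9018-0.01165j

2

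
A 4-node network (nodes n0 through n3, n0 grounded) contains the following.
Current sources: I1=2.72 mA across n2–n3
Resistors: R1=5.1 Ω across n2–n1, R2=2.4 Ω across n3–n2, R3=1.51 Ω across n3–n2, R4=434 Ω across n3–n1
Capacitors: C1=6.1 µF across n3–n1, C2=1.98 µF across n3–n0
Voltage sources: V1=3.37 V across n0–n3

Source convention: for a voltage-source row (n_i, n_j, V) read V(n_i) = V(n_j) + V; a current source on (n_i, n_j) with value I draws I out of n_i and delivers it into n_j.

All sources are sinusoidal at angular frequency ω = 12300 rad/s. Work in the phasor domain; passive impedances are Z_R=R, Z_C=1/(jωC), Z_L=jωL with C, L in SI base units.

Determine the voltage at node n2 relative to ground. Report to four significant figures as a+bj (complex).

-3.372+0.0001423j V

Element admittances at ω=12300 rad/s:
  I1: injects 0.00272 A into n3 (from n2)
  Y(R1) = 0.1961+0.000j S between n2,n1
  Y(R2) = 0.4167+0.000j S between n3,n2
  Y(R3) = 0.6623+0.000j S between n3,n2
  Y(R4) = 0.002304+0.000j S between n3,n1
  Y(C1) = 0.000+0.07503j S between n3,n1
  Y(C2) = 0.000+0.02435j S between n3,n0
  V1: constraint V(n0)−V(n3) = 3.37
Assemble and solve the 4×4 MNA system:
  V(n1)=-3.372+0.0009250j  V(n2)=-3.372+0.0001423j  V(n3)=-3.370+0.000j
  i(V1)=0.000-0.08207j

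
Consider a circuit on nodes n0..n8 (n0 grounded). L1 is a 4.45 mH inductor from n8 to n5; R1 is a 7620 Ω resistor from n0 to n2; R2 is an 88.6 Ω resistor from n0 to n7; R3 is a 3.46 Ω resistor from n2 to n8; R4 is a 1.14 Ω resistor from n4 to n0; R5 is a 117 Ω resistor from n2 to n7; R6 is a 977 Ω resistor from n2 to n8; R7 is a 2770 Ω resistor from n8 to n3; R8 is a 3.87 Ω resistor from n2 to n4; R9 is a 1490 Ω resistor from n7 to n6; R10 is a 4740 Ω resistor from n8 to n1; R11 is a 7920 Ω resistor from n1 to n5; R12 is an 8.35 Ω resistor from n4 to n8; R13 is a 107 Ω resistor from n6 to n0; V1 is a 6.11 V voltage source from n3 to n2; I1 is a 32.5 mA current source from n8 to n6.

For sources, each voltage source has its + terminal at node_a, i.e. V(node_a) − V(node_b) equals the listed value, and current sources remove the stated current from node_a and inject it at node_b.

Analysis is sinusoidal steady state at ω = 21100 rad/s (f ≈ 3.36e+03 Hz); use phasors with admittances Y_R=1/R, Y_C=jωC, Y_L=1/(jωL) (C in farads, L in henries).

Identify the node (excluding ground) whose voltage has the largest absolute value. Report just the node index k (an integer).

Apply KCL at each of the 8 non-ground nodes and solve the resulting linear system.
Node n1: branches {R10, R11} → V_1 = -0.1552+0.000j
Node n2: branches {R1, R3, R5, R6, R8, V1} → V_2 = -0.1002+0.000j
Node n3: branches {R7, V1} → V_3 = 6.010+0.000j
Node n4: branches {R4, R8, R12} → V_4 = -0.03543+0.000j
Node n5: branches {L1, R11} → V_5 = -0.1552+0.000j
Node n6: branches {R9, R13, I1} → V_6 = 3.249+0.000j
Node n7: branches {R2, R5, R9} → V_7 = 0.06457+0.000j
Node n8: branches {L1, R3, R6, R7, R10, R12, I1} → V_8 = -0.1552+0.000j
Source currents: i(V1)=-0.002226+0.000j

3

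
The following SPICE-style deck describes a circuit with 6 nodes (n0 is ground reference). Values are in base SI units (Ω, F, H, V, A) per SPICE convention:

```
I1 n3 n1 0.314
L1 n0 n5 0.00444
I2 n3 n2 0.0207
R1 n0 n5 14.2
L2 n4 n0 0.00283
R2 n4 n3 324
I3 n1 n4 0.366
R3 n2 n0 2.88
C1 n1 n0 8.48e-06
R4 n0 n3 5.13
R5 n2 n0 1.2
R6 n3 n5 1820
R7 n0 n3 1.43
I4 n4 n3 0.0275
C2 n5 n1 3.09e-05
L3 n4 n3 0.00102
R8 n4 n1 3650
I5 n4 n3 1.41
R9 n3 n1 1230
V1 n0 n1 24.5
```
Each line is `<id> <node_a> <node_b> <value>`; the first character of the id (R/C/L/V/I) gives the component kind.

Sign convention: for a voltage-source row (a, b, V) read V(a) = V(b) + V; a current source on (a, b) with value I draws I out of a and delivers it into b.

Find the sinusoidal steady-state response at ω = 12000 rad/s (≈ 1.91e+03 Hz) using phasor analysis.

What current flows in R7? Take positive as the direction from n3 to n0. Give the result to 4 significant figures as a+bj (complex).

Element admittances at ω=12000 rad/s:
  I1: injects 0.314 A into n1 (from n3)
  Y(L1) = 0.000-0.01877j S between n0,n5
  I2: injects 0.0207 A into n2 (from n3)
  Y(R1) = 0.07042+0.000j S between n0,n5
  Y(L2) = 0.000-0.02945j S between n4,n0
  Y(R2) = 0.003086+0.000j S between n4,n3
  I3: injects 0.366 A into n4 (from n1)
  Y(R3) = 0.3472+0.000j S between n2,n0
  Y(C1) = 0.000+0.1018j S between n1,n0
  Y(R4) = 0.1949+0.000j S between n0,n3
  Y(R5) = 0.8333+0.000j S between n2,n0
  Y(R6) = 0.0005495+0.000j S between n3,n5
  Y(R7) = 0.6993+0.000j S between n0,n3
  I4: injects 0.0275 A into n3 (from n4)
  Y(C2) = 0.000+0.3708j S between n5,n1
  Y(L3) = 0.000-0.08170j S between n4,n3
  Y(R8) = 0.0002740+0.000j S between n4,n1
  I5: injects 1.41 A into n3 (from n4)
  Y(R9) = 0.0008130+0.000j S between n3,n1
  V1: constraint V(n0)−V(n1) = 24.5
Assemble and solve the 6×6 MNA system:
  V(n1)=-24.50+0.000j  V(n2)=0.01753+0.000j  V(n3)=0.3087-0.002275j  V(n4)=-0.06606-9.692j  V(n5)=-24.80-5.000j
  i(V1)=-1.829-2.380j

0.2159-0.001591j A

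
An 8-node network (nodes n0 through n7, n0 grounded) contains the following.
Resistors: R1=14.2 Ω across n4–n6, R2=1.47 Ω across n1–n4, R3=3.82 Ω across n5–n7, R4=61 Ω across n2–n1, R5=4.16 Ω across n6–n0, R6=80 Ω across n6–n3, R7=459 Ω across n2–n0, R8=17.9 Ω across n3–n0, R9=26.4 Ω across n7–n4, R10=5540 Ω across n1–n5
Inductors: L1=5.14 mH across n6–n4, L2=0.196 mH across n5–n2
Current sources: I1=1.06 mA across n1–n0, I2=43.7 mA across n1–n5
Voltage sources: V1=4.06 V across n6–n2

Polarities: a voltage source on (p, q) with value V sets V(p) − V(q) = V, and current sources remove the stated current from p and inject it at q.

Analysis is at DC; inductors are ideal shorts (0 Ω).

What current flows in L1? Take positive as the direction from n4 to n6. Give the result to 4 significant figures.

-0.2437 A

Apply KCL at each of the 7 non-ground nodes and solve the resulting linear system.
Node n1: branches {R2, R4, I1, R10, I2} → V_1 = -0.1300
Node n2: branches {R4, L2, R7, V1} → V_2 = -4.029
Node n3: branches {R6, R8} → V_3 = 0.005631
Node n4: branches {R1, R2, L1, R9} → V_4 = 0.03080
Node n5: branches {R3, L2, R10, I2} → V_5 = -4.029
Node n6: branches {R1, L1, R5, R6, V1} → V_6 = 0.03080
Node n7: branches {R3, R9} → V_7 = -3.516
Source currents: i(L1)=0.2437, i(L2)=0.1788, i(V1)=-0.2515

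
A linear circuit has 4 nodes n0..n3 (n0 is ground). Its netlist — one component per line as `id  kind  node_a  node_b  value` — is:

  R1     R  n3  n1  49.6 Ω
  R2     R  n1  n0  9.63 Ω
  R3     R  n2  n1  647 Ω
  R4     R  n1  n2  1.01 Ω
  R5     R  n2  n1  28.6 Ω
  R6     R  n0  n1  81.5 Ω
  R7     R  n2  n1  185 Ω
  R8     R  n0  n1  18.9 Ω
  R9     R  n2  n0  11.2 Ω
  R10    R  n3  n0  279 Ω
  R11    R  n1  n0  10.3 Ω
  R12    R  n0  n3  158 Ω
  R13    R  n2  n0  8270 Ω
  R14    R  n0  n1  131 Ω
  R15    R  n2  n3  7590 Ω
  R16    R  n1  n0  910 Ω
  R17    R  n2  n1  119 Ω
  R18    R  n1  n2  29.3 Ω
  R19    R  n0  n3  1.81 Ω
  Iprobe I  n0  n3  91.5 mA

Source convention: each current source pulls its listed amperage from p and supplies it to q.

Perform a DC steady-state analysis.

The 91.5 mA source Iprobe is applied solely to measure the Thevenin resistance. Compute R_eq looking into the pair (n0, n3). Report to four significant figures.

R_eq = 1.719 Ω

Apply KCL at each of the 3 non-ground nodes and solve the resulting linear system.
Node n1: branches {R1, R2, R3, R4, R5, R6, R7, R8, R11, R14, R16, R17, R18} → V_1 = 0.008449
Node n2: branches {R3, R4, R5, R7, R9, R13, R15, R17, R18} → V_2 = 0.007817
Node n3: branches {R1, R10, R12, R15, R19, Iprobe} → V_3 = 0.1573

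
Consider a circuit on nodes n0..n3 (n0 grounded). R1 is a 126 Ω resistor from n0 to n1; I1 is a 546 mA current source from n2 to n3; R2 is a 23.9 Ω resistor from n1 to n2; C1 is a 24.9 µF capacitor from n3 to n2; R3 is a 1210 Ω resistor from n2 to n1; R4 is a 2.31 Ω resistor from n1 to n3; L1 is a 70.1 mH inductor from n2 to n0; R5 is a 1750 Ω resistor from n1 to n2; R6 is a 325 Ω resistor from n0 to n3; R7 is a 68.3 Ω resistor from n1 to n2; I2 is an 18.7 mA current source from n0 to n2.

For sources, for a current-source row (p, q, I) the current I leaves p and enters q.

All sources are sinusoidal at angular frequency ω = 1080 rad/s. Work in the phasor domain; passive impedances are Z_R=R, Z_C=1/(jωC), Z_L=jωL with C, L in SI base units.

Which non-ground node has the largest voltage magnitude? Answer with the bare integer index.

3

Apply KCL at each of the 3 non-ground nodes and solve the resulting linear system.
Node n1: branches {R1, R2, R3, R4, R5, R7} → V_1 = 3.307-4.503j
Node n2: branches {I1, R2, C1, R3, L1, R5, R7, I2} → V_2 = -3.865-1.579j
Node n3: branches {I1, C1, R4, R6} → V_3 = 4.326-4.976j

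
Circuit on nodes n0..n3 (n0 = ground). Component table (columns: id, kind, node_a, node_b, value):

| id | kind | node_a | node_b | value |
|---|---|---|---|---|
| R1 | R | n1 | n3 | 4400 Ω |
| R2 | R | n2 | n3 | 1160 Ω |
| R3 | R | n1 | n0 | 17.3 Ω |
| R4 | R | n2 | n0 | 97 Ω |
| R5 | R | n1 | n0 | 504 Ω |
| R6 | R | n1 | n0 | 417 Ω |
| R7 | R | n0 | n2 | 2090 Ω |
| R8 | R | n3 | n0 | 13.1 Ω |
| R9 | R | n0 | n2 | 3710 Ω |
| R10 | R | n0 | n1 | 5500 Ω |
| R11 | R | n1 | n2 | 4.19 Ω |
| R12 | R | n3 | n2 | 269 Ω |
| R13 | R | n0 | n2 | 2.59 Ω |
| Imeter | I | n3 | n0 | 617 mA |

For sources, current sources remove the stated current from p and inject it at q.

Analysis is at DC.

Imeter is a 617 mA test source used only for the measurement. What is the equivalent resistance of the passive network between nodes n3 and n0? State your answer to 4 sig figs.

Apply KCL at each of the 3 non-ground nodes and solve the resulting linear system.
Node n1: branches {R1, R3, R5, R6, R10, R11} → V_1 = -0.06931
Node n2: branches {R2, R4, R7, R9, R11, R12, R13} → V_2 = -0.08024
Node n3: branches {R1, R2, R8, R12, Imeter} → V_3 = -7.609

R_eq = 12.33 Ω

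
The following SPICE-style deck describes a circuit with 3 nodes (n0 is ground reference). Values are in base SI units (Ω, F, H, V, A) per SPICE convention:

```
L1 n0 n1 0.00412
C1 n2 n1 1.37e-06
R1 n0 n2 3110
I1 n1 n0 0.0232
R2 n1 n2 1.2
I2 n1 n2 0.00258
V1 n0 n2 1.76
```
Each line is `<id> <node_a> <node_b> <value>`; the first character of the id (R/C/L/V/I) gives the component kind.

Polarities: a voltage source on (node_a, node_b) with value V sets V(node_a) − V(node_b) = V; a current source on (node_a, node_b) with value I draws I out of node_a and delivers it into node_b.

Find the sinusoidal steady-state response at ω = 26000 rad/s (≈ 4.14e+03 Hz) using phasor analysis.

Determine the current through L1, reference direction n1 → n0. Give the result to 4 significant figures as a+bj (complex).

-0.0001748+0.01672j A

MNA unknowns: 2 node voltages V₁..V_2 plus 1 source current (V1)
L1: Y=0.000-0.009335j on G[0,1]
C1: Y=0.000+0.03562j on G[2,1]
R1: Y=0.0003215+0.000j on G[0,2]
I1: z[1]−=0.0232, z[0]+=0.0232
R2: Y=0.8333+0.000j on G[1,2]
I2: z[1]−=0.00258, z[2]+=0.00258
V1: row V0−V2=1.76, i_V1 at 0,2
solve → V1=-1.792-0.01872j, V2=-1.760+0.000j
aux → i_V1=0.02246+0.01672j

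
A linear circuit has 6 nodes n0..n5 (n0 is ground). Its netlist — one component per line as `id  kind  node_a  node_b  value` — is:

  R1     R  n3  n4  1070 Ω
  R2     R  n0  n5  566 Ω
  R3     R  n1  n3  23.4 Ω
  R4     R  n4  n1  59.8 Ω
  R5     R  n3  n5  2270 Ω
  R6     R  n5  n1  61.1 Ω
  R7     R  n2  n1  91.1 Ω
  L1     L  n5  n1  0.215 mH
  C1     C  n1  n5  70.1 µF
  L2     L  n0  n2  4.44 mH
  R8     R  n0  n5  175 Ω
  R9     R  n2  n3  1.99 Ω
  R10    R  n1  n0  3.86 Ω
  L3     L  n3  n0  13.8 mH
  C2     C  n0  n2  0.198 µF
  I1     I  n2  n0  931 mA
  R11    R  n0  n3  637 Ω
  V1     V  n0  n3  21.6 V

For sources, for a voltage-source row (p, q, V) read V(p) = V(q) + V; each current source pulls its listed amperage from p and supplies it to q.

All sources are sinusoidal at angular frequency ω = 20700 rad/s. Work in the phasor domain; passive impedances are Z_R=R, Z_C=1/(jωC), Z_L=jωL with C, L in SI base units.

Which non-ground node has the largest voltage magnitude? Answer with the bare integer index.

2

MNA unknowns: 5 node voltages V₁..V_5 plus 1 source current (V1)
R1: Y=0.0009346+0.000j on G[3,4]
R2: Y=0.001767+0.000j on G[0,5]
R3: Y=0.04274+0.000j on G[1,3]
R4: Y=0.01672+0.000j on G[4,1]
R5: Y=0.0004405+0.000j on G[3,5]
R6: Y=0.01637+0.000j on G[5,1]
R7: Y=0.01098+0.000j on G[2,1]
L1: Y=0.000-0.2247j on G[5,1]
C1: Y=0.000+1.451j on G[1,5]
L2: Y=0.000-0.01088j on G[0,2]
R8: Y=0.005714+0.000j on G[0,5]
R9: Y=0.5025+0.000j on G[2,3]
R10: Y=0.2591+0.000j on G[1,0]
L3: Y=0.000-0.003501j on G[3,0]
C2: Y=0.000+0.004099j on G[0,2]
I1: z[2]−=0.931, z[0]+=0.931
R11: Y=0.001570+0.000j on G[0,3]
V1: row V0−V3=21.6, i_V1 at 0,3
solve → V1=-3.745-0.009984j, V2=-23.03-0.3043j, V3=-21.60+0.000j, V4=-4.690-0.009455j, V5=-3.745-0.02641j
aux → i_V1=-0.1033+0.2290j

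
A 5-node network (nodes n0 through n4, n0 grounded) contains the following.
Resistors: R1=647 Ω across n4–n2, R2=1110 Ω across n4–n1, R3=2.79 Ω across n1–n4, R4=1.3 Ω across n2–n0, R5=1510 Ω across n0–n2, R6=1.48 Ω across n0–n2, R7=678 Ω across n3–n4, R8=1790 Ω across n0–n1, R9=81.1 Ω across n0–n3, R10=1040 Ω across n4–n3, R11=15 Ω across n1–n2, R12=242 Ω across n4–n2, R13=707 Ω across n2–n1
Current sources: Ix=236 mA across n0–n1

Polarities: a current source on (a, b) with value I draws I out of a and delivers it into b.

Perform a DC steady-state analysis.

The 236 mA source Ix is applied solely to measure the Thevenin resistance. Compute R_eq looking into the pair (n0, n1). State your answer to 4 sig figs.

Apply KCL at each of the 4 non-ground nodes and solve the resulting linear system.
Node n1: branches {R2, R3, R8, R11, R13, Ix} → V_1 = 3.250
Node n2: branches {R1, R4, R5, R6, R11, R12, R13} → V_2 = 0.1575
Node n3: branches {R7, R9, R10} → V_3 = 0.5253
Node n4: branches {R1, R2, R3, R7, R10, R12} → V_4 = 3.184

R_eq = 13.77 Ω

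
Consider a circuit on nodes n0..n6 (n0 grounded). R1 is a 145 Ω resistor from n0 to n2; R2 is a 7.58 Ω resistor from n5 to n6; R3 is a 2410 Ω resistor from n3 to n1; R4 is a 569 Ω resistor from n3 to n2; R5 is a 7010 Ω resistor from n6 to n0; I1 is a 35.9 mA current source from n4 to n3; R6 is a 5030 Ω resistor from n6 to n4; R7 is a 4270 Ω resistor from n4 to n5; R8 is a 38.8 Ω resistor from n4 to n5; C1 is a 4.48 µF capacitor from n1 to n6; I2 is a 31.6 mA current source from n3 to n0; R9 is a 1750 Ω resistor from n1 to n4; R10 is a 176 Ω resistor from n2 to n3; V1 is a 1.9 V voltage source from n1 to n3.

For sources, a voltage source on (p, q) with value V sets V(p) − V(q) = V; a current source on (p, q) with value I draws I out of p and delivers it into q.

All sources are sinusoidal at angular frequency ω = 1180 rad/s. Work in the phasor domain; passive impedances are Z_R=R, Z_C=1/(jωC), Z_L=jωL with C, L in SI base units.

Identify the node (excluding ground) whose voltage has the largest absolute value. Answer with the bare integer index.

4

MNA unknowns: 6 node voltages V₁..V_6 plus 1 source current (V1)
R1: Y=0.006897+0.000j on G[0,2]
R2: Y=0.1319+0.000j on G[5,6]
R3: Y=0.0004149+0.000j on G[3,1]
R4: Y=0.001757+0.000j on G[3,2]
R5: Y=0.0001427+0.000j on G[6,0]
I1: z[4]−=0.0359, z[3]+=0.0359
R6: Y=0.0001988+0.000j on G[6,4]
R7: Y=0.0002342+0.000j on G[4,5]
R8: Y=0.02577+0.000j on G[4,5]
C1: Y=0.000+0.005286j on G[1,6]
I2: z[3]−=0.0316, z[0]+=0.0316
R9: Y=0.0005714+0.000j on G[1,4]
R10: Y=0.005682+0.000j on G[2,3]
V1: row V1−V3=1.9, i_V1 at 1,3
solve → V1=-6.632-0.2426j, V2=-4.428-0.1259j, V3=-8.532-0.2426j, V4=-9.038+5.926j, V5=-7.723+6.060j, V6=-7.463+6.087j
aux → i_V1=-0.03562-0.0008683j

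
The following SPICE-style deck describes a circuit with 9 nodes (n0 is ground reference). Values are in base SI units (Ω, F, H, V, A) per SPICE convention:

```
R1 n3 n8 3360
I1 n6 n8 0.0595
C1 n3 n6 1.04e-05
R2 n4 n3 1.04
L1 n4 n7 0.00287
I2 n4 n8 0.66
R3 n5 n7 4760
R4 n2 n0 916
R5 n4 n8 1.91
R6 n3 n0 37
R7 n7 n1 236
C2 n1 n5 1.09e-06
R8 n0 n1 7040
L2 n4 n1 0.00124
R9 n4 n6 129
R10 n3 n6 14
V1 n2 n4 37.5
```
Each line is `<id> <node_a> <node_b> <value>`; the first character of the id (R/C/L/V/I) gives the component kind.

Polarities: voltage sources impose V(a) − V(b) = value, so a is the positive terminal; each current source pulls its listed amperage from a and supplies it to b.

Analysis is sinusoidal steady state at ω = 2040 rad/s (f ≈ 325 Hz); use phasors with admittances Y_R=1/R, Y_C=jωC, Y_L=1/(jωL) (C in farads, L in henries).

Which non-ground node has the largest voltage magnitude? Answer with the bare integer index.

Apply KCL at each of the 8 non-ground nodes and solve the resulting linear system.
Node n1: branches {R7, C2, R8, L2} → V_1 = -1.434+0.001945j
Node n2: branches {R4, V1} → V_2 = 36.07+0.001430j
Node n3: branches {R1, C1, R2, R6, R10} → V_3 = -1.449-6.800e-05j
Node n4: branches {R2, L1, I2, R5, L2, R9, V1} → V_4 = -1.434+0.001430j
Node n5: branches {R3, C2} → V_5 = -1.434+0.001943j
Node n6: branches {I1, C1, R9, R10} → V_6 = -2.149+0.1876j
Node n7: branches {L1, R3, R7} → V_7 = -1.434+0.001431j
Node n8: branches {R1, I1, I2, R5} → V_8 = -0.06086+0.001429j
Source currents: i(V1)=-0.03937-1.561e-06j

2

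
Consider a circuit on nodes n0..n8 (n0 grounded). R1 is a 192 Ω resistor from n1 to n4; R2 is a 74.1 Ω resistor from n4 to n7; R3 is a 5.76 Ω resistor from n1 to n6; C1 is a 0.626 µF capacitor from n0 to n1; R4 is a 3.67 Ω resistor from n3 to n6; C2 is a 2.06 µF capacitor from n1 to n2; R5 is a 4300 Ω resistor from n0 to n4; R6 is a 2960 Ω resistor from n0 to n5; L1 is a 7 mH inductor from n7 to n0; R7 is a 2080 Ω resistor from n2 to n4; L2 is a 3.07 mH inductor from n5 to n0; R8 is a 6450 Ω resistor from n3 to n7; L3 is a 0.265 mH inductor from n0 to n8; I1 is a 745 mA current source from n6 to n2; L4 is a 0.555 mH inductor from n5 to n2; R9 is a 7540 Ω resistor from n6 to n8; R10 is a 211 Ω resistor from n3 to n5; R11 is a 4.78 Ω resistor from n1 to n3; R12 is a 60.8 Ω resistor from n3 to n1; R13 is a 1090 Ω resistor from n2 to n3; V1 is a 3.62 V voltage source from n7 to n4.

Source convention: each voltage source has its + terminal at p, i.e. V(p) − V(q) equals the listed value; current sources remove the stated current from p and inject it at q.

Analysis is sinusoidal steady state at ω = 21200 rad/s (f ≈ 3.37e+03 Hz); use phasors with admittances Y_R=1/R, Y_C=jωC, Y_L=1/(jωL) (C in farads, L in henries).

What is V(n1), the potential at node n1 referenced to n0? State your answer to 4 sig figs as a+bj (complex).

MNA unknowns: 8 node voltages V₁..V_8 plus 1 source current (V1)
R1: Y=0.005208+0.000j on G[1,4]
R2: Y=0.01350+0.000j on G[4,7]
R3: Y=0.1736+0.000j on G[1,6]
C1: Y=0.000+0.01327j on G[0,1]
R4: Y=0.2725+0.000j on G[3,6]
C2: Y=0.000+0.04367j on G[1,2]
R5: Y=0.0002326+0.000j on G[0,4]
R6: Y=0.0003378+0.000j on G[0,5]
L1: Y=0.000-0.006739j on G[7,0]
R7: Y=0.0004808+0.000j on G[2,4]
L2: Y=0.000-0.01536j on G[5,0]
R8: Y=0.0001550+0.000j on G[3,7]
L3: Y=0.000-0.1780j on G[0,8]
I1: z[6]−=0.745, z[2]+=0.745
L4: Y=0.000-0.08499j on G[5,2]
R9: Y=0.0001326+0.000j on G[6,8]
R10: Y=0.004739+0.000j on G[3,5]
R11: Y=0.2092+0.000j on G[1,3]
R12: Y=0.01645+0.000j on G[3,1]
R13: Y=0.0009174+0.000j on G[2,3]
V1: row V7−V4=3.62, i_V1 at 7,4
solve → V1=10.48+31.14j, V2=16.73+21.44j, V3=9.185+30.91j, V4=-11.82+20.08j, V5=13.61+17.90j, V6=8.017+30.99j, V7=-8.199+20.08j, V8=-0.02309+0.005991j
aux → i_V1=-0.1815-0.05357j

10.48+31.14j V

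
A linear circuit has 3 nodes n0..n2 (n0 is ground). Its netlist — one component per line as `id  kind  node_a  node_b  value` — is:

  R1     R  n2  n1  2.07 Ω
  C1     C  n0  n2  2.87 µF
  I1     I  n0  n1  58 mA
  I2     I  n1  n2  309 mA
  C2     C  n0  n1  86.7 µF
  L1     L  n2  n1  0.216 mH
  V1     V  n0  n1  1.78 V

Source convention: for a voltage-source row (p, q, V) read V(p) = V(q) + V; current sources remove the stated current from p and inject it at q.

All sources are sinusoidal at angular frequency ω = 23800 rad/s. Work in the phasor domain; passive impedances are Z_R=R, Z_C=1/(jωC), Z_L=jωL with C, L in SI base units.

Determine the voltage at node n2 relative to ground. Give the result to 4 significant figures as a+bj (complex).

-1.243+0.3920j V

Apply KCL at each of the 2 non-ground nodes and solve the resulting linear system.
Node n1: branches {R1, I1, I2, C2, L1, V1} → V_1 = -1.780+0.000j
Node n2: branches {R1, C1, I2, L1} → V_2 = -1.243+0.3920j
Source currents: i(V1)=-0.08478-3.758j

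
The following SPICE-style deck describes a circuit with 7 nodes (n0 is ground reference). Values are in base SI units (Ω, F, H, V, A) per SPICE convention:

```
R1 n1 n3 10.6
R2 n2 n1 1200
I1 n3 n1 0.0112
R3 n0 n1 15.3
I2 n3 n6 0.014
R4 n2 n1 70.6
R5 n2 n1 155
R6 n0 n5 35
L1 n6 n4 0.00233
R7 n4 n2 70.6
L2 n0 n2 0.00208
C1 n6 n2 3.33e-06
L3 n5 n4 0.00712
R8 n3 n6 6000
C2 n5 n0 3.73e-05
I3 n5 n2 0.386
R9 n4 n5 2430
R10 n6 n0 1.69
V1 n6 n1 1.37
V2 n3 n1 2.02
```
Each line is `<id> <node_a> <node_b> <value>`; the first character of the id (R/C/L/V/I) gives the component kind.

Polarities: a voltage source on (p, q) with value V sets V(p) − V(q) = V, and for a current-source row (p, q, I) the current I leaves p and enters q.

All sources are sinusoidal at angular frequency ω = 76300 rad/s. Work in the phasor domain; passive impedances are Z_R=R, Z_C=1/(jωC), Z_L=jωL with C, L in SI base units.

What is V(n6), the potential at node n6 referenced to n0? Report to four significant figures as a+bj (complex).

0.7397+0.01336j V

Element admittances at ω=76300 rad/s:
  Y(R1) = 0.09434+0.000j S between n1,n3
  Y(R2) = 0.0008333+0.000j S between n2,n1
  I1: injects 0.0112 A into n1 (from n3)
  Y(R3) = 0.06536+0.000j S between n0,n1
  I2: injects 0.014 A into n6 (from n3)
  Y(R4) = 0.01416+0.000j S between n2,n1
  Y(R5) = 0.006452+0.000j S between n2,n1
  Y(R6) = 0.02857+0.000j S between n0,n5
  Y(L1) = 0.000-0.005625j S between n6,n4
  Y(R7) = 0.01416+0.000j S between n4,n2
  Y(L2) = 0.000-0.006301j S between n0,n2
  Y(C1) = 0.000+0.2541j S between n6,n2
  Y(L3) = 0.000-0.001841j S between n5,n4
  Y(R8) = 0.0001667+0.000j S between n3,n6
  Y(C2) = 0.000+2.846j S between n5,n0
  I3: injects 0.386 A into n2 (from n5)
  Y(R9) = 0.0004115+0.000j S between n4,n5
  Y(R10) = 0.5917+0.000j S between n6,n0
  V1: constraint V(n6)−V(n1) = 1.37
  V2: constraint V(n3)−V(n1) = 2.02
Assemble and solve the 8×8 MNA system:
  V(n1)=-0.6303+0.01336j  V(n2)=0.9115-1.439j  V(n3)=1.390+0.01336j  V(n4)=1.401-0.9619j  V(n5)=-0.002433+0.1361j  V(n6)=0.7397+0.01336j
  i(V1)=-0.06016+0.03202j  i(V2)=-0.2159+0.000j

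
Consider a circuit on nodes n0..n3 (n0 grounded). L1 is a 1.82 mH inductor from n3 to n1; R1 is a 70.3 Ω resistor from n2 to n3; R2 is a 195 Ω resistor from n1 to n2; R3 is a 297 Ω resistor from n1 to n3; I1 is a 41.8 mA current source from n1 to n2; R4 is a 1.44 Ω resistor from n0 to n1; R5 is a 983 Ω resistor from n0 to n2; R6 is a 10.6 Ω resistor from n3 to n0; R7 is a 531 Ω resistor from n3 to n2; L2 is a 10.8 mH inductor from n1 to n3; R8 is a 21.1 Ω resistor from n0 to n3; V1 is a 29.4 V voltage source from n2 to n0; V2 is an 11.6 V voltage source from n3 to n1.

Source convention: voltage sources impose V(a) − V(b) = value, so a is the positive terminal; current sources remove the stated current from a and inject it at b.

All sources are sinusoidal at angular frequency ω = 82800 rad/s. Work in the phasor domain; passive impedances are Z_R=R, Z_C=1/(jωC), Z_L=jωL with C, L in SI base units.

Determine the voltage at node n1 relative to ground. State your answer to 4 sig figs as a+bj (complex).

Element admittances at ω=82800 rad/s:
  Y(L1) = 0.000-0.006636j S between n3,n1
  Y(R1) = 0.01422+0.000j S between n2,n3
  Y(R2) = 0.005128+0.000j S between n1,n2
  Y(R3) = 0.003367+0.000j S between n1,n3
  I1: injects 0.0418 A into n2 (from n1)
  Y(R4) = 0.6944+0.000j S between n0,n1
  Y(R5) = 0.001017+0.000j S between n0,n2
  Y(R6) = 0.09434+0.000j S between n3,n0
  Y(R7) = 0.001883+0.000j S between n3,n2
  Y(L2) = 0.000-0.001118j S between n1,n3
  Y(R8) = 0.04739+0.000j S between n0,n3
  V1: constraint V(n2)−V(n0) = 29.4
  V2: constraint V(n3)−V(n1) = 11.6
Assemble and solve the 5×5 MNA system:
  V(n1)=-1.456+0.000j  V(n2)=29.40+0.000j  V(n3)=10.14+0.000j
  i(V1)=-0.4565+0.000j  i(V2)=-1.167+0.08995j

-1.456+0.000j V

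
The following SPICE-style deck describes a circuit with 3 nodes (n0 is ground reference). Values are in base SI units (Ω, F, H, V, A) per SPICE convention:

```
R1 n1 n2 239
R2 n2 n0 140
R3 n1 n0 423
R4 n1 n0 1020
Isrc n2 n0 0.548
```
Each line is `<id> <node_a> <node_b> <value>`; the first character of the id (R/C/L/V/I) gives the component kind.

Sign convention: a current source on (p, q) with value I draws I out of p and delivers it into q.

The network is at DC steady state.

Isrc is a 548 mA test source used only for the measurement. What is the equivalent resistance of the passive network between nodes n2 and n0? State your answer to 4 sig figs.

R_eq = 111.1 Ω

Element admittances at DC:
  Y(R1) = 0.004184 S between n1,n2
  Y(R2) = 0.007143 S between n2,n0
  Y(R3) = 0.002364 S between n1,n0
  Y(R4) = 0.0009804 S between n1,n0
  Isrc: injects 0.548 A into n0 (from n2)
Assemble and solve the 2×2 MNA system:
  V(n1)=-33.83  V(n2)=-60.88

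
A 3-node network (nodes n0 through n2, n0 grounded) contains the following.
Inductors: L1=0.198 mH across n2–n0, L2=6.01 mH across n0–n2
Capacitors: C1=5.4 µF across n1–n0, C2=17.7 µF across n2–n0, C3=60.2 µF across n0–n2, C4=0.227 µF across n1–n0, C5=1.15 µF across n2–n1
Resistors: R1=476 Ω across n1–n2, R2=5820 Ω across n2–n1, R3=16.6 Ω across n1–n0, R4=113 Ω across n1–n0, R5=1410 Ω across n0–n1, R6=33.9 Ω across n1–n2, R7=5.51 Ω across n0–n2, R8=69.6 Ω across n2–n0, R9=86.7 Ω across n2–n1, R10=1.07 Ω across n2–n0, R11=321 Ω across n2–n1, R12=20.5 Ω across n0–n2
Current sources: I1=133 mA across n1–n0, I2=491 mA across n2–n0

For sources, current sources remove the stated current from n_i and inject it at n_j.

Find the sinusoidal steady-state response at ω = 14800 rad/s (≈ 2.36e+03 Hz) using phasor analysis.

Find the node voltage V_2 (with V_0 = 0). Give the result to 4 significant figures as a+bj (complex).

-0.2956+0.2123j V

Apply KCL at each of the 2 non-ground nodes and solve the resulting linear system.
Node n1: branches {C1, R1, R2, R3, R4, R5, R6, R9, I1, C4, R11, C5} → V_1 = -0.7208+0.6636j
Node n2: branches {L1, C2, R1, R2, C3, R6, R7, R8, R9, L2, R10, R11, R12, C5, I2} → V_2 = -0.2956+0.2123j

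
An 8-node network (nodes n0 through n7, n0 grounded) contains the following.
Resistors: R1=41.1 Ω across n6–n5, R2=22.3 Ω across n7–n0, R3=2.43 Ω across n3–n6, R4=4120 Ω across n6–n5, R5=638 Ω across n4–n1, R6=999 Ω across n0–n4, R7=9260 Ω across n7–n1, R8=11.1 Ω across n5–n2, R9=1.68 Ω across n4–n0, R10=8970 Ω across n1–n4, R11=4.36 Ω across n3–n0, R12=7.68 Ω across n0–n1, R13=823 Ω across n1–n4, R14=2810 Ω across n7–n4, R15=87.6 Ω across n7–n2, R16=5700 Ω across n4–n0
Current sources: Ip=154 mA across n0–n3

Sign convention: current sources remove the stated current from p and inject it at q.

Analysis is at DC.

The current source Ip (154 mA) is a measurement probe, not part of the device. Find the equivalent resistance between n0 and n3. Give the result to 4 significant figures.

Element admittances at DC:
  Y(R1) = 0.02433 S between n6,n5
  Y(R2) = 0.04484 S between n7,n0
  Y(R3) = 0.4115 S between n3,n6
  Y(R4) = 0.0002427 S between n6,n5
  Y(R5) = 0.001567 S between n4,n1
  Y(R6) = 0.001001 S between n0,n4
  Y(R7) = 0.0001080 S between n7,n1
  Y(R8) = 0.09009 S between n5,n2
  Y(R9) = 0.5952 S between n4,n0
  Y(R10) = 0.0001115 S between n1,n4
  Y(R11) = 0.2294 S between n3,n0
  Y(R12) = 0.1302 S between n0,n1
  Y(R13) = 0.001215 S between n1,n4
  Y(R14) = 0.0003559 S between n7,n4
  Y(R15) = 0.01142 S between n7,n2
  Y(R16) = 0.0001754 S between n4,n0
  Ip: injects 0.154 A into n3 (from n0)
Assemble and solve the 7×7 MNA system:
  V(n1)=7.255e-05  V(n2)=0.4377  V(n3)=0.6540  V(n4)=5.262e-05  V(n5)=0.4820  V(n6)=0.6443  V(n7)=0.08808

R_eq = 4.247 Ω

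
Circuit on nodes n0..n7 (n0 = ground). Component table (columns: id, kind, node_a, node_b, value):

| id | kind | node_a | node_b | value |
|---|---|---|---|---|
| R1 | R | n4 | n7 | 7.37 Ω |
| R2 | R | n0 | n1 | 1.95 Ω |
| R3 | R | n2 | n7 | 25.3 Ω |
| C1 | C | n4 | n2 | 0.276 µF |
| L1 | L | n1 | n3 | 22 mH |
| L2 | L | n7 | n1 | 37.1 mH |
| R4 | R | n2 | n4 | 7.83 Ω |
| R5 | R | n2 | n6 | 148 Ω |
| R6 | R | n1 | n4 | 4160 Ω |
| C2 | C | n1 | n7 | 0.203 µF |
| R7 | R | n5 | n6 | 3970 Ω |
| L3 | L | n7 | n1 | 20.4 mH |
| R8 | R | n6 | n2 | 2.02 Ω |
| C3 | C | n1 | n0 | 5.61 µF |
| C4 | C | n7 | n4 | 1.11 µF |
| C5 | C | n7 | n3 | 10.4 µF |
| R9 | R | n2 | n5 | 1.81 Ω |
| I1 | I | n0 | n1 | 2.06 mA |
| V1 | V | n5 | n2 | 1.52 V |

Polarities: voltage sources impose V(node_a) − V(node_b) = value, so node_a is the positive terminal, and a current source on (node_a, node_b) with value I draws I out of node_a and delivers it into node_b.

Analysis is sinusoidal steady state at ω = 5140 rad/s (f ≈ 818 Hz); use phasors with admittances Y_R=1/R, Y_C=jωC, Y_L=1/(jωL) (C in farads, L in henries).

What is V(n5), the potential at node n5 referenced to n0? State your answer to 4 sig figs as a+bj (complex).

MNA unknowns: 7 node voltages V₁..V_7 plus 1 source current (V1)
R1: Y=0.1357+0.000j on G[4,7]
R2: Y=0.5128+0.000j on G[0,1]
R3: Y=0.03953+0.000j on G[2,7]
C1: Y=0.000+0.001419j on G[4,2]
L1: Y=0.000-0.008843j on G[1,3]
L2: Y=0.000-0.005244j on G[7,1]
R4: Y=0.1277+0.000j on G[2,4]
R5: Y=0.006757+0.000j on G[2,6]
R6: Y=0.0002404+0.000j on G[1,4]
C2: Y=0.000+0.001043j on G[1,7]
R7: Y=0.0002519+0.000j on G[5,6]
L3: Y=0.000-0.009537j on G[7,1]
R8: Y=0.4950+0.000j on G[6,2]
C3: Y=0.000+0.02884j on G[1,0]
C4: Y=0.000+0.005705j on G[7,4]
C5: Y=0.000+0.05346j on G[7,3]
R9: Y=0.5525+0.000j on G[2,5]
I1: z[0]−=0.00206, z[1]+=0.00206
V1: row V5−V2=1.52, i_V1 at 5,2
solve → V1=0.004004-0.0002252j, V2=0.004004-0.0002252j, V3=0.004004-0.0002252j, V4=0.004004-0.0002252j, V5=1.524-0.0002252j, V6=0.004767-0.0002252j, V7=0.004004-0.0002252j
aux → i_V1=-0.8402+0.000j

1.524-0.0002252j V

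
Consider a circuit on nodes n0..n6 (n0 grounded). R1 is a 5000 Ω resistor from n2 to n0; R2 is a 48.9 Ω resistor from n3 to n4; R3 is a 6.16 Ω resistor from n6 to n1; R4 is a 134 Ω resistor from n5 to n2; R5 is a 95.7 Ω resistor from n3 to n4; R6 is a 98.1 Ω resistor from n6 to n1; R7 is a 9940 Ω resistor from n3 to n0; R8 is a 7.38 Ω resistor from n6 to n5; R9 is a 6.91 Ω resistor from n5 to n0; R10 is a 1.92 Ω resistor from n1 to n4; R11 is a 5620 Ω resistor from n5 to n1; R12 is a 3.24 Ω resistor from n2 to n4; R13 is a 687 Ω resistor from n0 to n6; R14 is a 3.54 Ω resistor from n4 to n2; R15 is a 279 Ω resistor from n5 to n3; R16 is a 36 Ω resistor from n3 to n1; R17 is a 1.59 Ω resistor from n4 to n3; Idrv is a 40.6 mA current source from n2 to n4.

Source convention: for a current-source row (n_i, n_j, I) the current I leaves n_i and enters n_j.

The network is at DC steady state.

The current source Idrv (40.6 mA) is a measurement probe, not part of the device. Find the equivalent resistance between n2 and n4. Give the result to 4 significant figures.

Element admittances at DC:
  Y(R1) = 0.0002000 S between n2,n0
  Y(R2) = 0.02045 S between n3,n4
  Y(R3) = 0.1623 S between n6,n1
  Y(R4) = 0.007463 S between n5,n2
  Y(R5) = 0.01045 S between n3,n4
  Y(R6) = 0.01019 S between n6,n1
  Y(R7) = 0.0001006 S between n3,n0
  Y(R8) = 0.1355 S between n6,n5
  Y(R9) = 0.1447 S between n5,n0
  Y(R10) = 0.5208 S between n1,n4
  Y(R11) = 0.0001779 S between n5,n1
  Y(R12) = 0.3086 S between n2,n4
  Y(R13) = 0.001456 S between n0,n6
  Y(R14) = 0.2825 S between n4,n2
  Y(R15) = 0.003584 S between n5,n3
  Y(R16) = 0.02778 S between n3,n1
  Y(R17) = 0.6289 S between n4,n3
  Idrv: injects 0.0406 A into n4 (from n2)
Assemble and solve the 6×6 MNA system:
  V(n1)=0.005864  V(n2)=-0.06121  V(n3)=0.006611  V(n4)=0.006679  V(n5)=4.691e-05  V(n6)=0.003289

R_eq = 1.672 Ω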